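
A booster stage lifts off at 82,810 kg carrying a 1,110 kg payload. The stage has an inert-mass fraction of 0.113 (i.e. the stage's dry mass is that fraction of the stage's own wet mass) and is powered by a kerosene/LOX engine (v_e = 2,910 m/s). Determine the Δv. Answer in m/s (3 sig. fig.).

Δv ≈ 6050 m/s

Stage wet mass = m₀ − payload = 82,810 − 1,110 = 81,700 kg.
Stage dry mass = ε × stage wet mass = 0.113 × 81,700 = 9,232.1 kg.
Burnout mass m_f = stage dry + payload = 9,232.1 + 1,110 = 10,342.1 kg.
By the Tsiolkovsky rocket equation, Δv = v_e · ln(82,810/10,342.1) = 2910.0 × ln(8.007) = 2910.0 × 2.0803 ≈ 6054 m/s.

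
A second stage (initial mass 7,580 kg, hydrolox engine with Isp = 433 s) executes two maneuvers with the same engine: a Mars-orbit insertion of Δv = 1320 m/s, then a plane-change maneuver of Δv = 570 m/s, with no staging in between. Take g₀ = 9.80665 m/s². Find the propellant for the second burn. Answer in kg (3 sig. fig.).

propellant for the second burn ≈ 698 kg

v_e = Isp · g₀ = 433 × 9.80665 = 4246.3 m/s.
After the first burn: m = 7580 × exp(−1320/4246.3) = 7580 × 0.73282 = 5,554.78 kg.
After the second burn: m = 5,554.78 × exp(−570/4246.3) = 5,554.78 × 0.87438 = 4,856.99 kg.
Second-burn propellant = 5,554.78 − 4,856.99 = 697.79 kg.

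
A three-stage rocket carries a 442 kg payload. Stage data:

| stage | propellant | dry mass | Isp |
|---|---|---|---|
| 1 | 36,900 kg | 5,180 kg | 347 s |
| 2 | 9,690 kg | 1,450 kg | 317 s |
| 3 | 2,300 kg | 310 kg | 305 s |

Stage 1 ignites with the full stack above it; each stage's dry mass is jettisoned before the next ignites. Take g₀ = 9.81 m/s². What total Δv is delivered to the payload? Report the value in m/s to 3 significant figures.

Ignition mass of stage 1 = 36,900+5,180 + 9,690+1,450 + 2,300+310 + 442 = 56,272 kg.
Stage 1: m₀ = 56,272 kg, m_f = 56,272 − 36,900 = 19,372 kg; Δv = 347×9.81×ln(2.905) = 3404.1×1.0664 ≈ 3630 m/s.
Stage 2: m₀ = 14,192 kg, m_f = 14,192 − 9,690 = 4,502 kg; Δv = 317×9.81×ln(3.152) = 3109.8×1.1482 ≈ 3571 m/s.
Stage 3: m₀ = 3,052 kg, m_f = 3,052 − 2,300 = 752 kg; Δv = 305×9.81×ln(4.059) = 2992.1×1.4008 ≈ 4191 m/s.
Total Δv = 3630 + 3571 + 4191 = 11392 m/s.

Δv ≈ 11400 m/s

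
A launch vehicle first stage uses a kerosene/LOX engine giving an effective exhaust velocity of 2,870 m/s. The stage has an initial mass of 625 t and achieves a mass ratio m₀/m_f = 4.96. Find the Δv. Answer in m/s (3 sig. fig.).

Δv = v_e · ln(4.96) = 2870.0 × 1.6014 ≈ 4596.0 m/s.

Δv ≈ 4600 m/s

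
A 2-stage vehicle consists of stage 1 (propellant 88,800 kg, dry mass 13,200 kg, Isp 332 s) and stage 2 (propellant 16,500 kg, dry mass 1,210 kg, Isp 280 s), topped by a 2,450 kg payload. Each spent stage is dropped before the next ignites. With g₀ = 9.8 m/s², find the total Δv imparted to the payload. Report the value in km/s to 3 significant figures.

Δv ≈ 8.91 km/s

Ignition mass of stage 1 = 88,800+13,200 + 16,500+1,210 + 2,450 = 122,160 kg.
Stage 1: m₀ = 122,160 kg, m_f = 122,160 − 88,800 = 33,360 kg; Δv = 332×9.8×ln(3.662) = 3253.6×1.2980 ≈ 4223 m/s.
Stage 2: m₀ = 20,160 kg, m_f = 20,160 − 16,500 = 3,660 kg; Δv = 280×9.8×ln(5.508) = 2744.0×1.7062 ≈ 4682 m/s.
Total Δv = 4223 + 4682 = 8905 m/s.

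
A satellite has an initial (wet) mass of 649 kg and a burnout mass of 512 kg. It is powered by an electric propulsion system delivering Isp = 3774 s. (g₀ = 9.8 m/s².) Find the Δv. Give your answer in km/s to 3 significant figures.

Δv ≈ 8.77 km/s

v_e = Isp · g₀ = 3774 × 9.8 = 36985.2 m/s.
Δv = v_e · ln(m₀/m_f) = 36985.2 × ln(1.268) = 36985.2 × 0.2371 ≈ 8769.5 m/s.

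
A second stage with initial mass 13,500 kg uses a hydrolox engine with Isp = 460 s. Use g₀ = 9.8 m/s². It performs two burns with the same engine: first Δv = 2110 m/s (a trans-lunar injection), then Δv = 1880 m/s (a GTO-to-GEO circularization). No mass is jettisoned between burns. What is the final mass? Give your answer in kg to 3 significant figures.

v_e = Isp · g₀ = 460 × 9.8 = 4508.0 m/s.
After the first burn: m = 13500 × exp(−2110/4508.0) = 13500 × 0.62622 = 8,453.97 kg.
After the second burn: m = 8,453.97 × exp(−1880/4508.0) = 8,453.97 × 0.65900 = 5,571.17 kg.

final mass ≈ 5570 kg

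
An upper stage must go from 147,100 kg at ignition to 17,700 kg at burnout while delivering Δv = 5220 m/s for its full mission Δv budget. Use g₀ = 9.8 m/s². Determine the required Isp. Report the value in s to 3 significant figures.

Isp ≈ 252 s

ln(m₀/m_f) = ln(147100/17700) = ln(8.311) = 2.1175.
From the ideal rocket equation, v_e = Δv / ln(m₀/m_f) = 5220 / 2.1175 = 2465.1 m/s.
Isp = v_e / g₀ = 2465.1 / 9.8 = 251.5 s.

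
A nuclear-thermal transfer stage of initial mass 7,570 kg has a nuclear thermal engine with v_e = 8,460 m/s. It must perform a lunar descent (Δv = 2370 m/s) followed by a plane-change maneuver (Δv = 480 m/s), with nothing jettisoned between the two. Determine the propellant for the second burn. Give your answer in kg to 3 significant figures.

propellant for the second burn ≈ 316 kg

After the first burn: m = 7570 × exp(−2370/8460.0) = 7570 × 0.75568 = 5,720.5 kg.
After the second burn: m = 5,720.5 × exp(−480/8460.0) = 5,720.5 × 0.94484 = 5,404.96 kg.
Second-burn propellant = 5,720.5 − 5,404.96 = 315.54 kg.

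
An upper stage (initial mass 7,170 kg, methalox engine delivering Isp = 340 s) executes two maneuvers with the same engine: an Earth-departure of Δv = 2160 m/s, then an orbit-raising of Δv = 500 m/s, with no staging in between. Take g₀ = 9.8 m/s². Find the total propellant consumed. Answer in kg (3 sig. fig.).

total propellant consumed ≈ 3940 kg

v_e = Isp · g₀ = 340 × 9.8 = 3332.0 m/s.
After the first burn: m = 7170 × exp(−2160/3332.0) = 7170 × 0.52296 = 3,749.62 kg.
After the second burn: m = 3,749.62 × exp(−500/3332.0) = 3,749.62 × 0.86066 = 3,227.15 kg.
Total propellant = m₀ − m_final = 7170 − 3,227.15 = 3,942.85 kg.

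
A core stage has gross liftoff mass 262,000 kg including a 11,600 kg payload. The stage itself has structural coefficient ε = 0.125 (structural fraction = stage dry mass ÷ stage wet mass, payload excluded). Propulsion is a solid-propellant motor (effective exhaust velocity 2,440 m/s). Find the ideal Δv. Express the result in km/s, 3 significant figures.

Δv ≈ 4.42 km/s

Stage wet mass = m₀ − payload = 262,000 − 11,600 = 250,400 kg.
Stage dry mass = ε × stage wet mass = 0.125 × 250,400 = 31,300 kg.
Burnout mass m_f = stage dry + payload = 31,300 + 11,600 = 42,900 kg.
Δv = v_e · ln(262,000/42,900) = 2440.0 × ln(6.107) = 2440.0 × 1.8095 ≈ 4415 m/s.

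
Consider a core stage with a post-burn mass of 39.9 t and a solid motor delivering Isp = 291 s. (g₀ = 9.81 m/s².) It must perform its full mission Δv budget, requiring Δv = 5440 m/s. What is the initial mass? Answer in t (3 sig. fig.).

initial mass ≈ 268 t

v_e = Isp · g₀ = 291 × 9.81 = 2854.7 m/s.
m₀/m_f = exp(Δv / v_e) = exp(5440 / 2854.7) = exp(1.9056) = 6.7236.
m₀ = m_f × 6.7236 = 39.9 × 6.7236 = 268.272 t.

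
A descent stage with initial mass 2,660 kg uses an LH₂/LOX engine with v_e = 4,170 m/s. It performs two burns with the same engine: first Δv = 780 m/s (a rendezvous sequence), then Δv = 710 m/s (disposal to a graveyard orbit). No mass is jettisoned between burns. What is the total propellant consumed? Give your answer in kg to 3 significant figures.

After the first burn: m = 2660 × exp(−780/4170.0) = 2660 × 0.82940 = 2,206.2 kg.
After the second burn: m = 2,206.2 × exp(−710/4170.0) = 2,206.2 × 0.84344 = 1,860.8 kg.
Total propellant = m₀ − m_final = 2660 − 1,860.8 = 799.2 kg.

total propellant consumed ≈ 799 kg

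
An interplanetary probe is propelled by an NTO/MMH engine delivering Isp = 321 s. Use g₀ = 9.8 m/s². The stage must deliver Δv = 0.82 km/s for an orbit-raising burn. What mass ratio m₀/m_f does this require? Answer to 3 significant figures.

mass ratio ≈ 1.30

v_e = Isp · g₀ = 321 × 9.8 = 3145.8 m/s.
Using Δv = v_e ln(m₀/m_f): m₀/m_f = exp(Δv / v_e) = exp(820 / 3145.8) = exp(0.2607) = 1.2978.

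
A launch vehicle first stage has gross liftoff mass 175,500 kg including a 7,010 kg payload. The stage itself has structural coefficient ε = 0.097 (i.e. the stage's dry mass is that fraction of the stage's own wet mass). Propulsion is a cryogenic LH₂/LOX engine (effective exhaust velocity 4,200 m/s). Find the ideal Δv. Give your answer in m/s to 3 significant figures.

Δv ≈ 8470 m/s

Stage wet mass = m₀ − payload = 175,500 − 7,010 = 168,490 kg.
Stage dry mass = ε × stage wet mass = 0.097 × 168,490 = 16,343.5 kg.
Burnout mass m_f = stage dry + payload = 16,343.5 + 7,010 = 23,353.5 kg.
Using Δv = v_e ln(m₀/m_f): Δv = v_e · ln(175,500/23,353.5) = 4200.0 × ln(7.515) = 4200.0 × 2.0169 ≈ 8471 m/s.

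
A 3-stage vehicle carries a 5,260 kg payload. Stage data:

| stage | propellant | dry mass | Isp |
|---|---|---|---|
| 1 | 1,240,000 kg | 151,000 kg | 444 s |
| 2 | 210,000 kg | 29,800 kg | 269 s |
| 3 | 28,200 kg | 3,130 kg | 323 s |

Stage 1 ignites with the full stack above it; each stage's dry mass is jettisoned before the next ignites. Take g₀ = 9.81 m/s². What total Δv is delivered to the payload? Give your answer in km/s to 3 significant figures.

Ignition mass of stage 1 = 1,240,000+151,000 + 210,000+29,800 + 28,200+3,130 + 5,260 = 1,667,390 kg.
Stage 1: m₀ = 1,667,390 kg, m_f = 1,667,390 − 1,240,000 = 427,390 kg; Δv = 444×9.81×ln(3.901) = 4355.6×1.3613 ≈ 5929 m/s.
Stage 2: m₀ = 276,390 kg, m_f = 276,390 − 210,000 = 66,390 kg; Δv = 269×9.81×ln(4.163) = 2638.9×1.4263 ≈ 3764 m/s.
Stage 3: m₀ = 36,590 kg, m_f = 36,590 − 28,200 = 8,390 kg; Δv = 323×9.81×ln(4.361) = 3168.6×1.4727 ≈ 4667 m/s.
Total Δv = 5929 + 3764 + 4667 = 14360 m/s.

Δv ≈ 14.4 km/s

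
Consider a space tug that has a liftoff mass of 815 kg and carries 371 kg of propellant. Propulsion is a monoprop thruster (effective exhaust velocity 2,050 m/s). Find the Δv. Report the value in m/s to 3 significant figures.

m_f = m₀ − m_prop = 815 − 371 = 444 kg.
Rocket equation: Δv = v_e · ln(m₀/m_f) = 2050.0 × ln(1.836) = 2050.0 × 0.6074 ≈ 1245.1 m/s.

Δv ≈ 1250 m/s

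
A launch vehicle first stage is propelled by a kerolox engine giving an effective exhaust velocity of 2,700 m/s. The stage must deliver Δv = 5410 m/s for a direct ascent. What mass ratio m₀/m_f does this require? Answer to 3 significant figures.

Using Δv = v_e ln(m₀/m_f): m₀/m_f = exp(Δv / v_e) = exp(5410 / 2700.0) = exp(2.0037) = 7.4165.

mass ratio ≈ 7.42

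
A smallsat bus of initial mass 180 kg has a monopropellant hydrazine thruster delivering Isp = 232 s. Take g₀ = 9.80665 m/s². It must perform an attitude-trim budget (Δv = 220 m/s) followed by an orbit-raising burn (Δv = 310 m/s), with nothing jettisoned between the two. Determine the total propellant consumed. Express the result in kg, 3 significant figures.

v_e = Isp · g₀ = 232 × 9.80665 = 2275.1 m/s.
After the first burn: m = 180 × exp(−220/2275.1) = 180 × 0.90783 = 163.409 kg.
After the second burn: m = 163.409 × exp(−310/2275.1) = 163.409 × 0.87262 = 142.594 kg.
Total propellant = m₀ − m_final = 180 − 142.594 = 37.406 kg.

total propellant consumed ≈ 37.4 kg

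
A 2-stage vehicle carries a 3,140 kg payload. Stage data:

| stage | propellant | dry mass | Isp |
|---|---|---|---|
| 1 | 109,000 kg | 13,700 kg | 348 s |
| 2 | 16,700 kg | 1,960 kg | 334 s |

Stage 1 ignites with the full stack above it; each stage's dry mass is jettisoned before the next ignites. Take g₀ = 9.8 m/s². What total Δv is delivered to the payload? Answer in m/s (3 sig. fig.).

Ignition mass of stage 1 = 109,000+13,700 + 16,700+1,960 + 3,140 = 144,500 kg.
Stage 1: m₀ = 144,500 kg, m_f = 144,500 − 109,000 = 35,500 kg; Δv = 348×9.8×ln(4.07) = 3410.4×1.4037 ≈ 4787 m/s.
Stage 2: m₀ = 21,800 kg, m_f = 21,800 − 16,700 = 5,100 kg; Δv = 334×9.8×ln(4.275) = 3273.2×1.4527 ≈ 4755 m/s.
Total Δv = 4787 + 4755 = 9542 m/s.

Δv ≈ 9540 m/s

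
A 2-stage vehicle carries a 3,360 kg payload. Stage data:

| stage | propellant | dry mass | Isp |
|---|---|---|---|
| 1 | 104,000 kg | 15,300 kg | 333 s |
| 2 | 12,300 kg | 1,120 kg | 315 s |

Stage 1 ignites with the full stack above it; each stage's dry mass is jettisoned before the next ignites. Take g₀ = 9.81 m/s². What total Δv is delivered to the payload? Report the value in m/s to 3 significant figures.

Ignition mass of stage 1 = 104,000+15,300 + 12,300+1,120 + 3,360 = 136,080 kg.
Stage 1: m₀ = 136,080 kg, m_f = 136,080 − 104,000 = 32,080 kg; Δv = 333×9.81×ln(4.242) = 3266.7×1.4450 ≈ 4720 m/s.
Stage 2: m₀ = 16,780 kg, m_f = 16,780 − 12,300 = 4,480 kg; Δv = 315×9.81×ln(3.746) = 3090.2×1.3206 ≈ 4081 m/s.
Total Δv = 4720 + 4081 = 8801 m/s.

Δv ≈ 8800 m/s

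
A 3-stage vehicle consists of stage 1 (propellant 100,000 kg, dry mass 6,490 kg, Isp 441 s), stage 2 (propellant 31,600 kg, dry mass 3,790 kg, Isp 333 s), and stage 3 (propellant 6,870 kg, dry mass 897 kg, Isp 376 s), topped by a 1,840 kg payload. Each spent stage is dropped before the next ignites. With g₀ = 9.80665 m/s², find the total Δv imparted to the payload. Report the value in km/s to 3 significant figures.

Δv ≈ 13.3 km/s

Ignition mass of stage 1 = 100,000+6,490 + 31,600+3,790 + 6,870+897 + 1,840 = 151,487 kg.
Stage 1: m₀ = 151,487 kg, m_f = 151,487 − 100,000 = 51,487 kg; Δv = 441×9.80665×ln(2.942) = 4324.7×1.0792 ≈ 4667 m/s.
Stage 2: m₀ = 44,997 kg, m_f = 44,997 − 31,600 = 13,397 kg; Δv = 333×9.80665×ln(3.359) = 3265.6×1.2116 ≈ 3957 m/s.
Stage 3: m₀ = 9,607 kg, m_f = 9,607 − 6,870 = 2,737 kg; Δv = 376×9.80665×ln(3.51) = 3687.3×1.2556 ≈ 4630 m/s.
Total Δv = 4667 + 3957 + 4630 = 13254 m/s.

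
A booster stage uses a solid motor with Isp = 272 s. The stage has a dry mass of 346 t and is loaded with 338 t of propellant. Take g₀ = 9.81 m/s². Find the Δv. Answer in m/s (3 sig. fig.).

v_e = Isp · g₀ = 272 × 9.81 = 2668.3 m/s.
m₀ = m_dry + m_prop = 346 + 338 = 684 t.
Δv = v_e · ln(m₀/m_f) = 2668.3 × ln(1.977) = 2668.3 × 0.6815 ≈ 1818.5 m/s.

Δv ≈ 1820 m/s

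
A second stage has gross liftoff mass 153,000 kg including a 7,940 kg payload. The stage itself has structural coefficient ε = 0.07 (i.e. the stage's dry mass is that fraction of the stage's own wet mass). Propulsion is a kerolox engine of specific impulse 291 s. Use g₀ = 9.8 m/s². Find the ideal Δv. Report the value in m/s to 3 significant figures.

Δv ≈ 6090 m/s

Stage wet mass = m₀ − payload = 153,000 − 7,940 = 145,060 kg.
Stage dry mass = ε × stage wet mass = 0.07 × 145,060 = 10,154.2 kg.
Burnout mass m_f = stage dry + payload = 10,154.2 + 7,940 = 18,094.2 kg.
v_e = Isp · g₀ = 291 × 9.8 = 2851.8 m/s.
Δv = v_e · ln(153,000/18,094.2) = 2851.8 × ln(8.456) = 2851.8 × 2.1348 ≈ 6088 m/s.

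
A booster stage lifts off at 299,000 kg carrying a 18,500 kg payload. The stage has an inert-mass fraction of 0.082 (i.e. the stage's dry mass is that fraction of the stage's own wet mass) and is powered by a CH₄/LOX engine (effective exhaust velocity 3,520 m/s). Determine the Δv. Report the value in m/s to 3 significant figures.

Δv ≈ 6950 m/s

Stage wet mass = m₀ − payload = 299,000 − 18,500 = 280,500 kg.
Stage dry mass = ε × stage wet mass = 0.082 × 280,500 = 23,001 kg.
Burnout mass m_f = stage dry + payload = 23,001 + 18,500 = 41,501 kg.
Δv = v_e · ln(299,000/41,501) = 3520.0 × ln(7.205) = 3520.0 × 1.9747 ≈ 6951 m/s.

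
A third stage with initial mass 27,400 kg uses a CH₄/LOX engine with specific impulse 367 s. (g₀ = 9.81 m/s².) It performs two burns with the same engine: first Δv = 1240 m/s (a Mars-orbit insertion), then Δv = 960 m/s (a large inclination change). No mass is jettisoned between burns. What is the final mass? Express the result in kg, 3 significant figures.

v_e = Isp · g₀ = 367 × 9.81 = 3600.3 m/s.
After the first burn: m = 27400 × exp(−1240/3600.3) = 27400 × 0.70863 = 19,416.5 kg.
After the second burn: m = 19,416.5 × exp(−960/3600.3) = 19,416.5 × 0.76594 = 14,871.9 kg.

final mass ≈ 14900 kg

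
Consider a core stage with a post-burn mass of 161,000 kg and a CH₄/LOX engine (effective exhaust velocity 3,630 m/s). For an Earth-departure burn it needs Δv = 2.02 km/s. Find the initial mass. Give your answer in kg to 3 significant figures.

initial mass ≈ 281000 kg

m₀/m_f = exp(Δv / v_e) = exp(2020 / 3630.0) = exp(0.5565) = 1.7445.
m₀ = m_f × 1.7445 = 161,000 × 1.7445 = 280,865 kg.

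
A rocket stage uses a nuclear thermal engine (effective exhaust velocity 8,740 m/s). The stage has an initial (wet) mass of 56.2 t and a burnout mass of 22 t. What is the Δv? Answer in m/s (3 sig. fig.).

Δv = v_e · ln(m₀/m_f) = 8740.0 × ln(2.555) = 8740.0 × 0.9379 ≈ 8197.0 m/s.

Δv ≈ 8200 m/s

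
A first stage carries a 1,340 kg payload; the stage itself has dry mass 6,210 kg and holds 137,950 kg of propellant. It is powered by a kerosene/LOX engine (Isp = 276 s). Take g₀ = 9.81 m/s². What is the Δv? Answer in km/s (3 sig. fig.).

v_e = Isp · g₀ = 276 × 9.81 = 2707.6 m/s.
m₀ = payload + dry + propellant = 1,340 + 6,210 + 137,950 = 145,500 kg.
m_f = payload + dry = 1,340 + 6,210 = 7,550 kg.
From the ideal rocket equation, Δv = v_e · ln(m₀/m_f) = 2707.6 × ln(19.27) = 2707.6 × 2.9586 ≈ 8010.7 m/s.

Δv ≈ 8.01 km/s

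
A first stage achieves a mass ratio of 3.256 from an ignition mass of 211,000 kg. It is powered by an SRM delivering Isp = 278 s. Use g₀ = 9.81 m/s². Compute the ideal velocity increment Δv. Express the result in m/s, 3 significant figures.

Δv ≈ 3220 m/s

v_e = Isp · g₀ = 278 × 9.81 = 2727.2 m/s.
Using Δv = v_e ln(m₀/m_f): Δv = v_e · ln(3.256) = 2727.2 × 1.1805 ≈ 3219.4 m/s.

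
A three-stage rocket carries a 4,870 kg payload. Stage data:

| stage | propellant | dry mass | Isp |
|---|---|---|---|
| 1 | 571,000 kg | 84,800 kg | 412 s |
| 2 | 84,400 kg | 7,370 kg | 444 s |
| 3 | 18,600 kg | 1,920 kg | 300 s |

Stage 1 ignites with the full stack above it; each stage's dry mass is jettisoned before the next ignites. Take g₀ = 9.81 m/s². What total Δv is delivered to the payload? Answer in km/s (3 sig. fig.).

Ignition mass of stage 1 = 571,000+84,800 + 84,400+7,370 + 18,600+1,920 + 4,870 = 772,960 kg.
Stage 1: m₀ = 772,960 kg, m_f = 772,960 − 571,000 = 201,960 kg; Δv = 412×9.81×ln(3.827) = 4041.7×1.3422 ≈ 5425 m/s.
Stage 2: m₀ = 117,160 kg, m_f = 117,160 − 84,400 = 32,760 kg; Δv = 444×9.81×ln(3.576) = 4355.6×1.2743 ≈ 5551 m/s.
Stage 3: m₀ = 25,390 kg, m_f = 25,390 − 18,600 = 6,790 kg; Δv = 300×9.81×ln(3.739) = 2943.0×1.3189 ≈ 3882 m/s.
Total Δv = 5425 + 5551 + 3882 = 14858 m/s.

Δv ≈ 14.9 km/s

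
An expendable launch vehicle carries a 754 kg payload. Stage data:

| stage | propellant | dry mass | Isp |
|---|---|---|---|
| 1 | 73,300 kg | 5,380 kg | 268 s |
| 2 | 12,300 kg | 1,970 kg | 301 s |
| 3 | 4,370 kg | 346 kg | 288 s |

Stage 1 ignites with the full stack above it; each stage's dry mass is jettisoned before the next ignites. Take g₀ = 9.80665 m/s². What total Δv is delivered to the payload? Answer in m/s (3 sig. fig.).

Δv ≈ 11000 m/s

Ignition mass of stage 1 = 73,300+5,380 + 12,300+1,970 + 4,370+346 + 754 = 98,420 kg.
Stage 1: m₀ = 98,420 kg, m_f = 98,420 − 73,300 = 25,120 kg; Δv = 268×9.80665×ln(3.918) = 2628.2×1.3656 ≈ 3589 m/s.
Stage 2: m₀ = 19,740 kg, m_f = 19,740 − 12,300 = 7,440 kg; Δv = 301×9.80665×ln(2.653) = 2951.8×0.9758 ≈ 2880 m/s.
Stage 3: m₀ = 5,470 kg, m_f = 5,470 − 4,370 = 1,100 kg; Δv = 288×9.80665×ln(4.973) = 2824.3×1.6040 ≈ 4530 m/s.
Total Δv = 3589 + 2880 + 4530 = 10999 m/s.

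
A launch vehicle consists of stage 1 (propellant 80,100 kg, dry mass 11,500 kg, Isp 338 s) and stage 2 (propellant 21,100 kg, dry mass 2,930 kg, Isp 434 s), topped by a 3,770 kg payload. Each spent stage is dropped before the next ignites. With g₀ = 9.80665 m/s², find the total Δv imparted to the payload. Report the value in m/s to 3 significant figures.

Δv ≈ 9740 m/s

Ignition mass of stage 1 = 80,100+11,500 + 21,100+2,930 + 3,770 = 119,400 kg.
Stage 1: m₀ = 119,400 kg, m_f = 119,400 − 80,100 = 39,300 kg; Δv = 338×9.80665×ln(3.038) = 3314.6×1.1113 ≈ 3683 m/s.
Stage 2: m₀ = 27,800 kg, m_f = 27,800 − 21,100 = 6,700 kg; Δv = 434×9.80665×ln(4.149) = 4256.1×1.4229 ≈ 6056 m/s.
Total Δv = 3683 + 6056 = 9739 m/s.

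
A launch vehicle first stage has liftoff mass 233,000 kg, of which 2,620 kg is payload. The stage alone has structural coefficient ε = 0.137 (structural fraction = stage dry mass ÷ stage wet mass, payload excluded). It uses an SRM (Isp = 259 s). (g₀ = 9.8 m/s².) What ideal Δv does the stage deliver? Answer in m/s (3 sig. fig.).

Stage wet mass = m₀ − payload = 233,000 − 2,620 = 230,380 kg.
Stage dry mass = ε × stage wet mass = 0.137 × 230,380 = 31,562.1 kg.
Burnout mass m_f = stage dry + payload = 31,562.1 + 2,620 = 34,182.1 kg.
v_e = Isp · g₀ = 259 × 9.8 = 2538.2 m/s.
Δv = v_e · ln(233,000/34,182.1) = 2538.2 × ln(6.816) = 2538.2 × 1.9193 ≈ 4872 m/s.

Δv ≈ 4870 m/s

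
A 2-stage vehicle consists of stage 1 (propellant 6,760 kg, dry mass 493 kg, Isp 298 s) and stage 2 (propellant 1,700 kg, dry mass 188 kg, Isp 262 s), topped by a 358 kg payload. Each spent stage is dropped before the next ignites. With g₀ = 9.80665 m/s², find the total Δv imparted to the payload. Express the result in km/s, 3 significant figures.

Ignition mass of stage 1 = 6,760+493 + 1,700+188 + 358 = 9,499 kg.
Stage 1: m₀ = 9,499 kg, m_f = 9,499 − 6,760 = 2,739 kg; Δv = 298×9.80665×ln(3.468) = 2922.4×1.2436 ≈ 3634 m/s.
Stage 2: m₀ = 2,246 kg, m_f = 2,246 − 1,700 = 546 kg; Δv = 262×9.80665×ln(4.114) = 2569.3×1.4143 ≈ 3634 m/s.
Total Δv = 3634 + 3634 = 7268 m/s.

Δv ≈ 7.27 km/s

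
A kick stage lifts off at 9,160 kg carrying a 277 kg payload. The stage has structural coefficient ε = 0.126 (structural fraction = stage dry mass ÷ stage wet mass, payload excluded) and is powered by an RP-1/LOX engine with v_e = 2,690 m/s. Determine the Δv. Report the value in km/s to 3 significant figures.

Δv ≈ 5.06 km/s

Stage wet mass = m₀ − payload = 9,160 − 277 = 8,883 kg.
Stage dry mass = ε × stage wet mass = 0.126 × 8,883 = 1,119.26 kg.
Burnout mass m_f = stage dry + payload = 1,119.26 + 277 = 1,396.26 kg.
Δv = v_e · ln(9,160/1,396.26) = 2690.0 × ln(6.56) = 2690.0 × 1.8810 ≈ 5060 m/s.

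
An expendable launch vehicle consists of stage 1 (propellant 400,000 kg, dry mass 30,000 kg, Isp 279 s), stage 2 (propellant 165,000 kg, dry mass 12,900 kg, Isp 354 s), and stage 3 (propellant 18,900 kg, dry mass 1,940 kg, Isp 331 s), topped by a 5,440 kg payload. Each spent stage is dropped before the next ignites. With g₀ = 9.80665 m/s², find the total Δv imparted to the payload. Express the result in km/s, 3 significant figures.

Ignition mass of stage 1 = 400,000+30,000 + 165,000+12,900 + 18,900+1,940 + 5,440 = 634,180 kg.
Stage 1: m₀ = 634,180 kg, m_f = 634,180 − 400,000 = 234,180 kg; Δv = 279×9.80665×ln(2.708) = 2736.1×0.9962 ≈ 2726 m/s.
Stage 2: m₀ = 204,180 kg, m_f = 204,180 − 165,000 = 39,180 kg; Δv = 354×9.80665×ln(5.211) = 3471.6×1.6508 ≈ 5731 m/s.
Stage 3: m₀ = 26,280 kg, m_f = 26,280 − 18,900 = 7,380 kg; Δv = 331×9.80665×ln(3.561) = 3246.0×1.2700 ≈ 4123 m/s.
Total Δv = 2726 + 5731 + 4123 = 12580 m/s.

Δv ≈ 12.6 km/s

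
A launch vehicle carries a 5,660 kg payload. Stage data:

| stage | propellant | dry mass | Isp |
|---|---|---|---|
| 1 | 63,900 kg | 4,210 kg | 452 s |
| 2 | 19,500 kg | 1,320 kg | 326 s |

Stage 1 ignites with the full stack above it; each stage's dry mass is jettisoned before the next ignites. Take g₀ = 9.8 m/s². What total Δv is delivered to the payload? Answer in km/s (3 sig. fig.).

Ignition mass of stage 1 = 63,900+4,210 + 19,500+1,320 + 5,660 = 94,590 kg.
Stage 1: m₀ = 94,590 kg, m_f = 94,590 − 63,900 = 30,690 kg; Δv = 452×9.8×ln(3.082) = 4429.6×1.1256 ≈ 4986 m/s.
Stage 2: m₀ = 26,480 kg, m_f = 26,480 − 19,500 = 6,980 kg; Δv = 326×9.8×ln(3.794) = 3194.8×1.3333 ≈ 4260 m/s.
Total Δv = 4986 + 4260 = 9246 m/s.

Δv ≈ 9.25 km/s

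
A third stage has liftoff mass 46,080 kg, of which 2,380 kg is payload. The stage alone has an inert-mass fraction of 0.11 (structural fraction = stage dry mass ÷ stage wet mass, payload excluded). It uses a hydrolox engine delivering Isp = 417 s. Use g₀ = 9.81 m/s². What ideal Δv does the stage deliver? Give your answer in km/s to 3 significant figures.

Δv ≈ 7.60 km/s

Stage wet mass = m₀ − payload = 46,080 − 2,380 = 43,700 kg.
Stage dry mass = ε × stage wet mass = 0.11 × 43,700 = 4,807 kg.
Burnout mass m_f = stage dry + payload = 4,807 + 2,380 = 7,187 kg.
v_e = Isp · g₀ = 417 × 9.81 = 4090.8 m/s.
Δv = v_e · ln(46,080/7,187) = 4090.8 × ln(6.412) = 4090.8 × 1.8581 ≈ 7601 m/s.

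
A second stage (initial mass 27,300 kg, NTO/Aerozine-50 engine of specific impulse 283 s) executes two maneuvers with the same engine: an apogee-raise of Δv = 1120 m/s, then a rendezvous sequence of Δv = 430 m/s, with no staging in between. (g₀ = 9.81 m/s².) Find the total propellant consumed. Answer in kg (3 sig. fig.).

total propellant consumed ≈ 11700 kg

v_e = Isp · g₀ = 283 × 9.81 = 2776.2 m/s.
After the first burn: m = 27300 × exp(−1120/2776.2) = 27300 × 0.66803 = 18,237.2 kg.
After the second burn: m = 18,237.2 × exp(−430/2776.2) = 18,237.2 × 0.85651 = 15,620.3 kg.
Total propellant = m₀ − m_final = 27300 − 15,620.3 = 11,679.7 kg.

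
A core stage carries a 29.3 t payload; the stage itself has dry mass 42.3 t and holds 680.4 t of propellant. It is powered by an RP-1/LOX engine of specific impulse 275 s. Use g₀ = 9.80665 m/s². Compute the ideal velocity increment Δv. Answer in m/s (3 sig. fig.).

Δv ≈ 6340 m/s

v_e = Isp · g₀ = 275 × 9.80665 = 2696.8 m/s.
m₀ = payload + dry + propellant = 29.3 + 42.3 + 680.4 = 752 t.
m_f = payload + dry = 29.3 + 42.3 = 71.6 t.
Using Δv = v_e ln(m₀/m_f): Δv = v_e · ln(m₀/m_f) = 2696.8 × ln(10.5) = 2696.8 × 2.3516 ≈ 6342.0 m/s.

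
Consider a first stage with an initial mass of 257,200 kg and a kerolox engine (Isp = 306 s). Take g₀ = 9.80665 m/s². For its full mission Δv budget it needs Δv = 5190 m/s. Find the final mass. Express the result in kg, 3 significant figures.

final mass ≈ 45600 kg

v_e = Isp · g₀ = 306 × 9.80665 = 3000.8 m/s.
From the ideal rocket equation, m₀/m_f = exp(Δv / v_e) = exp(5190 / 3000.8) = exp(1.7295) = 5.6379.
m_f = m₀ / 5.6379 = 257,200 / 5.6379 = 45,619.8 kg.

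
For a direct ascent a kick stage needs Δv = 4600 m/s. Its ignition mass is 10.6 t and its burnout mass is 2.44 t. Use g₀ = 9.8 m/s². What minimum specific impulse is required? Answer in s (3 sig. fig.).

Isp ≈ 320 s

ln(m₀/m_f) = ln(10600/2440) = ln(4.344) = 1.4689.
v_e = Δv / ln(m₀/m_f) = 4600 / 1.4689 = 3131.7 m/s.
Isp = v_e / g₀ = 3131.7 / 9.8 = 319.6 s.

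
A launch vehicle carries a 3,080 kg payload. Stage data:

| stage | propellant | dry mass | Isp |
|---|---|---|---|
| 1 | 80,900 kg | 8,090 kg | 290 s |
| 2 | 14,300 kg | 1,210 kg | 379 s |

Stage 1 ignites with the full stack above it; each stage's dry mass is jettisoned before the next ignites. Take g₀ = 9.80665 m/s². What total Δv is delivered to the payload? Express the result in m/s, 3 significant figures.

Ignition mass of stage 1 = 80,900+8,090 + 14,300+1,210 + 3,080 = 107,580 kg.
Stage 1: m₀ = 107,580 kg, m_f = 107,580 − 80,900 = 26,680 kg; Δv = 290×9.80665×ln(4.032) = 2843.9×1.3943 ≈ 3965 m/s.
Stage 2: m₀ = 18,590 kg, m_f = 18,590 − 14,300 = 4,290 kg; Δv = 379×9.80665×ln(4.333) = 3716.7×1.4663 ≈ 5450 m/s.
Total Δv = 3965 + 5450 = 9415 m/s.

Δv ≈ 9420 m/s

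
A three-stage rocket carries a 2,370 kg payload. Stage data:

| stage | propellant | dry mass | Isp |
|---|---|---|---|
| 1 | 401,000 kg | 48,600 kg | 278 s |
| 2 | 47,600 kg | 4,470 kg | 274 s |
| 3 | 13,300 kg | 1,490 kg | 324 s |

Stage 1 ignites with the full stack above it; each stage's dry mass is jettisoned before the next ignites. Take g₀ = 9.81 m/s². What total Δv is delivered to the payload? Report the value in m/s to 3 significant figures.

Ignition mass of stage 1 = 401,000+48,600 + 47,600+4,470 + 13,300+1,490 + 2,370 = 518,830 kg.
Stage 1: m₀ = 518,830 kg, m_f = 518,830 − 401,000 = 117,830 kg; Δv = 278×9.81×ln(4.403) = 2727.2×1.4823 ≈ 4043 m/s.
Stage 2: m₀ = 69,230 kg, m_f = 69,230 − 47,600 = 21,630 kg; Δv = 274×9.81×ln(3.201) = 2687.9×1.1634 ≈ 3127 m/s.
Stage 3: m₀ = 17,160 kg, m_f = 17,160 − 13,300 = 3,860 kg; Δv = 324×9.81×ln(4.446) = 3178.4×1.4919 ≈ 4742 m/s.
Total Δv = 4043 + 3127 + 4742 = 11912 m/s.

Δv ≈ 11900 m/s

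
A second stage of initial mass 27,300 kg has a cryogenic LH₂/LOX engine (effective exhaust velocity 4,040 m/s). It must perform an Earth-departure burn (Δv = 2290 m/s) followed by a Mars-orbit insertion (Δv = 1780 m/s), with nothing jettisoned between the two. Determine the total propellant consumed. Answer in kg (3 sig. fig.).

After the first burn: m = 27300 × exp(−2290/4040.0) = 27300 × 0.56732 = 15,487.8 kg.
After the second burn: m = 15,487.8 × exp(−1780/4040.0) = 15,487.8 × 0.64365 = 9,968.72 kg.
Total propellant = m₀ − m_final = 27300 − 9,968.72 = 17,331.28 kg.

total propellant consumed ≈ 17300 kg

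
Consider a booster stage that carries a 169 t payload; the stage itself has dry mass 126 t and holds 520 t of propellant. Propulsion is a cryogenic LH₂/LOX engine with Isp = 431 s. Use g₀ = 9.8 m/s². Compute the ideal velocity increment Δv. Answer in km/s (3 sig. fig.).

Δv ≈ 4.29 km/s

v_e = Isp · g₀ = 431 × 9.8 = 4223.8 m/s.
m₀ = payload + dry + propellant = 169 + 126 + 520 = 815 t.
m_f = payload + dry = 169 + 126 = 295 t.
Δv = v_e · ln(m₀/m_f) = 4223.8 × ln(2.763) = 4223.8 × 1.0162 ≈ 4292.3 m/s.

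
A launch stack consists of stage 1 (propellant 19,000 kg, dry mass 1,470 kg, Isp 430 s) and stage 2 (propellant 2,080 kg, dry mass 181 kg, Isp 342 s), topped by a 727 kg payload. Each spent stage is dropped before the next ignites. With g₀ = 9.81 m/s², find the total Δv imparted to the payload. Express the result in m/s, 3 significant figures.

Ignition mass of stage 1 = 19,000+1,470 + 2,080+181 + 727 = 23,458 kg.
Stage 1: m₀ = 23,458 kg, m_f = 23,458 − 19,000 = 4,458 kg; Δv = 430×9.81×ln(5.262) = 4218.3×1.6605 ≈ 7005 m/s.
Stage 2: m₀ = 2,988 kg, m_f = 2,988 − 2,080 = 908 kg; Δv = 342×9.81×ln(3.291) = 3355.0×1.1911 ≈ 3996 m/s.
Total Δv = 7005 + 3996 = 11001 m/s.

Δv ≈ 11000 m/s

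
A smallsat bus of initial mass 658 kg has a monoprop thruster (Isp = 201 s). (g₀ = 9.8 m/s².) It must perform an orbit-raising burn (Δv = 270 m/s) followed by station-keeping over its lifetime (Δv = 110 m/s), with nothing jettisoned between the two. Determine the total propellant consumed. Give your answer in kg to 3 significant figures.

v_e = Isp · g₀ = 201 × 9.8 = 1969.8 m/s.
After the first burn: m = 658 × exp(−270/1969.8) = 658 × 0.87191 = 573.717 kg.
After the second burn: m = 573.717 × exp(−110/1969.8) = 573.717 × 0.94569 = 542.558 kg.
Total propellant = m₀ − m_final = 658 − 542.558 = 115.442 kg.

total propellant consumed ≈ 115 kg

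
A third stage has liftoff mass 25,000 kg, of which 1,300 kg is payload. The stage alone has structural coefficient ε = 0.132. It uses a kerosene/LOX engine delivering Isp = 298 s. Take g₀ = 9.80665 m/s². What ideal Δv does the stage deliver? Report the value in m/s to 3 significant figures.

Δv ≈ 5060 m/s

Stage wet mass = m₀ − payload = 25,000 − 1,300 = 23,700 kg.
Stage dry mass = ε × stage wet mass = 0.132 × 23,700 = 3,128.4 kg.
Burnout mass m_f = stage dry + payload = 3,128.4 + 1,300 = 4,428.4 kg.
v_e = Isp · g₀ = 298 × 9.80665 = 2922.4 m/s.
Δv = v_e · ln(25,000/4,428.4) = 2922.4 × ln(5.645) = 2922.4 × 1.7308 ≈ 5058 m/s.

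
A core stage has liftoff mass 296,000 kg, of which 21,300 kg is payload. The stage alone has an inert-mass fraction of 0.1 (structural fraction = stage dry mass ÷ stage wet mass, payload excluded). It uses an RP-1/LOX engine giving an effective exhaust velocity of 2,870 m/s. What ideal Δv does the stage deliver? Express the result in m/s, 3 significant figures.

Δv ≈ 5180 m/s

Stage wet mass = m₀ − payload = 296,000 − 21,300 = 274,700 kg.
Stage dry mass = ε × stage wet mass = 0.1 × 274,700 = 27,470 kg.
Burnout mass m_f = stage dry + payload = 27,470 + 21,300 = 48,770 kg.
Rocket equation: Δv = v_e · ln(296,000/48,770) = 2870.0 × ln(6.069) = 2870.0 × 1.8032 ≈ 5175 m/s.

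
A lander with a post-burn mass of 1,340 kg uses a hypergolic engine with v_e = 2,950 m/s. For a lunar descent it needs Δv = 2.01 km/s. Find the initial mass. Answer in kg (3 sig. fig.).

initial mass ≈ 2650 kg

Using Δv = v_e ln(m₀/m_f): m₀/m_f = exp(Δv / v_e) = exp(2010 / 2950.0) = exp(0.6814) = 1.9766.
m₀ = m_f × 1.9766 = 1,340 × 1.9766 = 2,648.64 kg.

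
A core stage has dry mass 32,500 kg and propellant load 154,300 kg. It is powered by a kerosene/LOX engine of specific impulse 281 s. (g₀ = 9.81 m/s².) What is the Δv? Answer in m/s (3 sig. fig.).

Δv ≈ 4820 m/s

v_e = Isp · g₀ = 281 × 9.81 = 2756.6 m/s.
m₀ = m_dry + m_prop = 32,500 + 154,300 = 186,800 kg.
Δv = v_e · ln(m₀/m_f) = 2756.6 × ln(5.748) = 2756.6 × 1.7488 ≈ 4820.8 m/s.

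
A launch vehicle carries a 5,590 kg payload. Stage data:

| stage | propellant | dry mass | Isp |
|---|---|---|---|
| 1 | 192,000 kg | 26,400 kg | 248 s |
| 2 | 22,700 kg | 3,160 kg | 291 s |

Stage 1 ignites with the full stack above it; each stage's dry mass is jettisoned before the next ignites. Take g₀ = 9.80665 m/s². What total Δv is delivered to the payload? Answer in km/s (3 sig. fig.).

Δv ≈ 7.21 km/s

Ignition mass of stage 1 = 192,000+26,400 + 22,700+3,160 + 5,590 = 249,850 kg.
Stage 1: m₀ = 249,850 kg, m_f = 249,850 − 192,000 = 57,850 kg; Δv = 248×9.80665×ln(4.319) = 2432.0×1.4630 ≈ 3558 m/s.
Stage 2: m₀ = 31,450 kg, m_f = 31,450 − 22,700 = 8,750 kg; Δv = 291×9.80665×ln(3.594) = 2853.7×1.2793 ≈ 3651 m/s.
Total Δv = 3558 + 3651 = 7209 m/s.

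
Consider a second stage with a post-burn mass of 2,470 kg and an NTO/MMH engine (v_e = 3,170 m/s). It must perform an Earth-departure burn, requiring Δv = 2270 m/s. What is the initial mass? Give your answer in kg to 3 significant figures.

initial mass ≈ 5050 kg

From the ideal rocket equation, m₀/m_f = exp(Δv / v_e) = exp(2270 / 3170.0) = exp(0.7161) = 2.0464.
m₀ = m_f × 2.0464 = 2,470 × 2.0464 = 5,054.61 kg.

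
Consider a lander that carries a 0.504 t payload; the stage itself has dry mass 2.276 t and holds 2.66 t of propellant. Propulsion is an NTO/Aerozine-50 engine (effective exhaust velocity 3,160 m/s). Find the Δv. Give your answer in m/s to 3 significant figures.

m₀ = payload + dry + propellant = 0.504 + 2.276 + 2.66 = 5.44 t.
m_f = payload + dry = 0.504 + 2.276 = 2.78 t.
Using Δv = v_e ln(m₀/m_f): Δv = v_e · ln(m₀/m_f) = 3160.0 × ln(1.957) = 3160.0 × 0.6713 ≈ 2121.4 m/s.

Δv ≈ 2120 m/s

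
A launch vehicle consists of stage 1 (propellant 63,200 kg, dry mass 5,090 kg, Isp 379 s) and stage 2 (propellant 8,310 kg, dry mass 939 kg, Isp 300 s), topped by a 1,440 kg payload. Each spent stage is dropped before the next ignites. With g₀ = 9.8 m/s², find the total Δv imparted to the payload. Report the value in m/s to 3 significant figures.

Ignition mass of stage 1 = 63,200+5,090 + 8,310+939 + 1,440 = 78,979 kg.
Stage 1: m₀ = 78,979 kg, m_f = 78,979 − 63,200 = 15,779 kg; Δv = 379×9.8×ln(5.005) = 3714.2×1.6105 ≈ 5982 m/s.
Stage 2: m₀ = 10,689 kg, m_f = 10,689 − 8,310 = 2,379 kg; Δv = 300×9.8×ln(4.493) = 2940.0×1.5025 ≈ 4417 m/s.
Total Δv = 5982 + 4417 = 10399 m/s.

Δv ≈ 10400 m/s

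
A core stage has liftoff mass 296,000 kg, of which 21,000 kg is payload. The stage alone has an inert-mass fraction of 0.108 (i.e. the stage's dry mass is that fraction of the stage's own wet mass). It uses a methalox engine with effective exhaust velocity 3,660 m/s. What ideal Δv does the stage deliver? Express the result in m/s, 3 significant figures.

Stage wet mass = m₀ − payload = 296,000 − 21,000 = 275,000 kg.
Stage dry mass = ε × stage wet mass = 0.108 × 275,000 = 29,700 kg.
Burnout mass m_f = stage dry + payload = 29,700 + 21,000 = 50,700 kg.
Rocket equation: Δv = v_e · ln(296,000/50,700) = 3660.0 × ln(5.838) = 3660.0 × 1.7644 ≈ 6458 m/s.

Δv ≈ 6460 m/s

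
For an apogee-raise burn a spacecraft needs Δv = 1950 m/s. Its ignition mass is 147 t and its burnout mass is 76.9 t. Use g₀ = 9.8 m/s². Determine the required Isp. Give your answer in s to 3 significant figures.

ln(m₀/m_f) = ln(147000/76900) = ln(1.912) = 0.6479.
Rocket equation: v_e = Δv / ln(m₀/m_f) = 1950 / 0.6479 = 3009.6 m/s.
Isp = v_e / g₀ = 3009.6 / 9.8 = 307.1 s.

Isp ≈ 307 s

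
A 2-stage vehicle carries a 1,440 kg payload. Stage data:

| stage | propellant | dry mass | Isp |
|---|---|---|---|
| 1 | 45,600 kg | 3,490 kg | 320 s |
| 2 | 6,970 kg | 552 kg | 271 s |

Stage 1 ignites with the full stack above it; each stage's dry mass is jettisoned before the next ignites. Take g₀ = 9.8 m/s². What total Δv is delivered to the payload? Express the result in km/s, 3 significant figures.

Ignition mass of stage 1 = 45,600+3,490 + 6,970+552 + 1,440 = 58,052 kg.
Stage 1: m₀ = 58,052 kg, m_f = 58,052 − 45,600 = 12,452 kg; Δv = 320×9.8×ln(4.662) = 3136.0×1.5395 ≈ 4828 m/s.
Stage 2: m₀ = 8,962 kg, m_f = 8,962 − 6,970 = 1,992 kg; Δv = 271×9.8×ln(4.499) = 2655.8×1.5039 ≈ 3994 m/s.
Total Δv = 4828 + 3994 = 8822 m/s.

Δv ≈ 8.82 km/s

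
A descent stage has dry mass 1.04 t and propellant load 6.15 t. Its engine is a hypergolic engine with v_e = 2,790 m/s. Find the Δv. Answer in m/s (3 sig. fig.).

Δv ≈ 5390 m/s

m₀ = m_dry + m_prop = 1.04 + 6.15 = 7.19 t.
From the ideal rocket equation, Δv = v_e · ln(m₀/m_f) = 2790.0 × ln(6.913) = 2790.0 × 1.9335 ≈ 5394.4 m/s.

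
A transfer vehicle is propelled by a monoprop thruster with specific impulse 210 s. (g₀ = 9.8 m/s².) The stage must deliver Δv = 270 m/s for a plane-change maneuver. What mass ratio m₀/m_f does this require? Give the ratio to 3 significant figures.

mass ratio ≈ 1.14

v_e = Isp · g₀ = 210 × 9.8 = 2058.0 m/s.
m₀/m_f = exp(Δv / v_e) = exp(270 / 2058.0) = exp(0.1312) = 1.1402.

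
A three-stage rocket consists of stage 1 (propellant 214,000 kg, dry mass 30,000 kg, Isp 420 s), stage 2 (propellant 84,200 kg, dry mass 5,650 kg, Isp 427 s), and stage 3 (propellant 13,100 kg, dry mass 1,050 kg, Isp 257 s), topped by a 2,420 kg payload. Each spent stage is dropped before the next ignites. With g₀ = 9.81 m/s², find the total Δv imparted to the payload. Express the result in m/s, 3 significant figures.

Δv ≈ 14400 m/s

Ignition mass of stage 1 = 214,000+30,000 + 84,200+5,650 + 13,100+1,050 + 2,420 = 350,420 kg.
Stage 1: m₀ = 350,420 kg, m_f = 350,420 − 214,000 = 136,420 kg; Δv = 420×9.81×ln(2.569) = 4120.2×0.9434 ≈ 3887 m/s.
Stage 2: m₀ = 106,420 kg, m_f = 106,420 − 84,200 = 22,220 kg; Δv = 427×9.81×ln(4.789) = 4188.9×1.5664 ≈ 6561 m/s.
Stage 3: m₀ = 16,570 kg, m_f = 16,570 − 13,100 = 3,470 kg; Δv = 257×9.81×ln(4.775) = 2521.2×1.5634 ≈ 3942 m/s.
Total Δv = 3887 + 6561 + 3942 = 14390 m/s.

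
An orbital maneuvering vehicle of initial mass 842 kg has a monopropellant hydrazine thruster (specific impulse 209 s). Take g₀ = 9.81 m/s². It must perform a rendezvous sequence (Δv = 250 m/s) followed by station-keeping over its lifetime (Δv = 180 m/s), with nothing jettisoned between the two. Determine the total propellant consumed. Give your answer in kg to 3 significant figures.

v_e = Isp · g₀ = 209 × 9.81 = 2050.3 m/s.
After the first burn: m = 842 × exp(−250/2050.3) = 842 × 0.88521 = 745.347 kg.
After the second burn: m = 745.347 × exp(−180/2050.3) = 745.347 × 0.91595 = 682.701 kg.
Total propellant = m₀ − m_final = 842 − 682.701 = 159.299 kg.

total propellant consumed ≈ 159 kg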